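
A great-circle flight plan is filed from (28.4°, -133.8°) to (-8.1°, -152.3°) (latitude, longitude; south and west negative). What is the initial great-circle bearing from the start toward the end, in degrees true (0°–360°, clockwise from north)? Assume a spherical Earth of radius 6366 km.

208.8°

N = sin Δλ·cos φ₂ = -0.3141;  D = cos φ₁ sin φ₂ − sin φ₁ cos φ₂ cos Δλ = -0.5705
initial course = atan2(N, D) = 208.84°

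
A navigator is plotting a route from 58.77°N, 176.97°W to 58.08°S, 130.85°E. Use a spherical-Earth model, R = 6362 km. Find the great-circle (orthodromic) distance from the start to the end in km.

cos σ = sin φ₁ sin φ₂ + cos φ₁ cos φ₂ cos Δλ
      = sin(58.77°)sin(-58.08°) + cos(58.77°)cos(-58.08°)cos(-52.18°) = -0.5577
σ = 123.897° → d = Rσ = 6362·2.16240 = 13757 km

13757 km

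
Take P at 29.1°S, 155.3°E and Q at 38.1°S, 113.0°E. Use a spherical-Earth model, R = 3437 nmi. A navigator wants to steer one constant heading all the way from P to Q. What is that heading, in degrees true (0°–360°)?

Δψ = ln[tan(π/4+φ₂/2)/tan(π/4+φ₁/2)] = -0.1890
Δλ = -0.7383 rad (taken the short way round)
course = atan2(Δλ, Δψ) = 255.64°

255.6°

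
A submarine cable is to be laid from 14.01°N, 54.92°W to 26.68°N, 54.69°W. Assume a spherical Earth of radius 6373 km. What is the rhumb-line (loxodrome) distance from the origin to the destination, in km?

Rhumb course C = atan2(Δλ, Δψ) with Δψ = ln[tan(π/4+φ₂/2)/tan(π/4+φ₁/2)] = +0.2365, Δλ = +0.0040 → C = 0.97°
d = R·|Δφ| / |cos C| = 6373·0.22113 / 0.99986 = 1409 km

1409 km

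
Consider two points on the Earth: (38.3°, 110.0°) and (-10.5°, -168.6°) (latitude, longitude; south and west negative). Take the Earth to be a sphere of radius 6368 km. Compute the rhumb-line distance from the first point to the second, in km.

Δψ = ln[tan(π/4+φ₂/2)/tan(π/4+φ₁/2)] = -0.9089;  Δφ = -0.8517 rad,  Δλ = +1.4207 rad
q = Δφ/Δψ = 0.9370
d = R·√(Δφ² + q²Δλ²) = 6368·1.58041 = 10064 km

10064 km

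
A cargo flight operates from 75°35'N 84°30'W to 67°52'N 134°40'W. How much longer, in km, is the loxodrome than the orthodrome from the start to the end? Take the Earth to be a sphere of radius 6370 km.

Great circle: cos σ = sin φ₁ sin φ₂ + cos φ₁ cos φ₂ cos Δλ,  σ = 0.2935 rad → d_gc = 1869.8 km
Rhumb line: Δψ = -0.4359, q = Δφ/Δψ = 0.3089, d_rh = R√(Δφ²+q²Δλ²) = 1924.8 km
Excess = 1924.8 − 1869.8 = 55.0 ≈ 55 km

55 km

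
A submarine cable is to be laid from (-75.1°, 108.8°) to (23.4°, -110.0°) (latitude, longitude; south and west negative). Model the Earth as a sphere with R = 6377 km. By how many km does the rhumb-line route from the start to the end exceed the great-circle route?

Great circle: cos σ = sin φ₁ sin φ₂ + cos φ₁ cos φ₂ cos Δλ,  σ = 2.1745 rad → d_gc = 13866.9 km
Rhumb line: Δψ = +2.4546, q = Δφ/Δψ = 0.7004, d_rh = R√(Δφ²+q²Δλ²) = 15535.0 km
Excess = 15535.0 − 13866.9 = 1668.1 ≈ 1668 km

1668 km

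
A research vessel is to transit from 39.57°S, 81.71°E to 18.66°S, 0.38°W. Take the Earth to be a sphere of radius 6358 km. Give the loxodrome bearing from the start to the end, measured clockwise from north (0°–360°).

286.4°

Δψ = ln[tan(π/4+φ₂/2)/tan(π/4+φ₁/2)] = +0.4216
Δλ = -1.4327 rad (taken the short way round)
course = atan2(Δλ, Δψ) = 286.40°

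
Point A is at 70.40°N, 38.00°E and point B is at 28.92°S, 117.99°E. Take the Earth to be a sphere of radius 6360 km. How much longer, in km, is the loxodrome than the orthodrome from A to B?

Great circle: cos σ = sin φ₁ sin φ₂ + cos φ₁ cos φ₂ cos Δλ,  σ = 1.9873 rad → d_gc = 12639.0 km
Rhumb line: Δψ = -2.2837, q = Δφ/Δψ = 0.7591, d_rh = R√(Δφ²+q²Δλ²) = 12921.8 km
Excess = 12921.8 − 12639.0 = 282.8 ≈ 283 km

283 km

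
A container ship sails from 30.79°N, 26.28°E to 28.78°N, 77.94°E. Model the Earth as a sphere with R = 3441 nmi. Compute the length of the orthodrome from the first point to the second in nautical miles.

Haversine: a = sin²(Δφ/2)+cos φ₁ cos φ₂ sin²(Δλ/2) = 0.14324;  σ = 2·atan2(√a,√(1−a))
σ = 44.478° → d = Rσ = 3441·0.77629 = 2671 nmi

2671 nmi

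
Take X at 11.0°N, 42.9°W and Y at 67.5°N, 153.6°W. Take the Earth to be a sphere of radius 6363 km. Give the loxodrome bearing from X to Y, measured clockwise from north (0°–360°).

Meridional parts: M(φ₁)=+0.1932, M(φ₂)=+1.6149 → ΔM = +1.4217;  Δλ = -1.9321 rad
tan C = Δλ / ΔM = -1.3590 → C = 306.35°

306.3°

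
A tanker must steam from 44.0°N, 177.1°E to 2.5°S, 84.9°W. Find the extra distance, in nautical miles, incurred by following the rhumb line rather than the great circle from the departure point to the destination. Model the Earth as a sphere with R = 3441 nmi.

Great circle: cos σ = sin φ₁ sin φ₂ + cos φ₁ cos φ₂ cos Δλ,  σ = 1.7015 rad → d_gc = 5854.81 nmi
Rhumb line: Δψ = -0.9005, q = Δφ/Δψ = 0.9012, d_rh = R√(Δφ²+q²Δλ²) = 5994.35 nmi
Excess = 5994.35 − 5854.81 = 139.54 ≈ 140 nmi

140 nmi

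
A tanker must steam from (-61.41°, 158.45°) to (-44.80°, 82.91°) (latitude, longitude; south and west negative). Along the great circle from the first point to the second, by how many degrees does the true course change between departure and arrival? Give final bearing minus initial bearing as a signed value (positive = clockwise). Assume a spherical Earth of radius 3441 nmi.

Initial bearing θ₁ = atan2(sin Δλ cos φ₂, cos φ₁ sin φ₂ − sin φ₁ cos φ₂ cos Δλ) = 255.19°
Final bearing θ₂ = (initial bearing from the destination back to the start) + 180° = 319.31°
Δθ = θ₂ − θ₁ = +64.1°

+64.1°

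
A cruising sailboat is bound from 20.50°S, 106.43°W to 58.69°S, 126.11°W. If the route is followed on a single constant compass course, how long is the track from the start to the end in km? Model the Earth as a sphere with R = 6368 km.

Δψ = ln[tan(π/4+φ₂/2)/tan(π/4+φ₁/2)] = -0.9064;  Δφ = -0.6665 rad,  Δλ = -0.3435 rad
q = Δφ/Δψ = 0.7353
d = R·√(Δφ² + q²Δλ²) = 6368·0.71279 = 4539 km

4539 km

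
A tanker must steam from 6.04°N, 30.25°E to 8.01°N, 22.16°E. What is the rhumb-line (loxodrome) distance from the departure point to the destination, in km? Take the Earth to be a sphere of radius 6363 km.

Rhumb course C = atan2(Δλ, Δψ) with Δψ = ln[tan(π/4+φ₂/2)/tan(π/4+φ₁/2)] = +0.0346, Δλ = -0.1412 → C = 283.79°
d = R·|Δφ| / |cos C| = 6363·0.03438 / 0.23830 = 918 km

918 km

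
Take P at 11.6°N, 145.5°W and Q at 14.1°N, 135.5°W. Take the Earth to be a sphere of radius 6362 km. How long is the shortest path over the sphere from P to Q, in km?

1117 km

Haversine: a = sin²(Δφ/2)+cos φ₁ cos φ₂ sin²(Δλ/2) = 0.00769;  σ = 2·atan2(√a,√(1−a))
σ = 10.064° → d = Rσ = 6362·0.17564 = 1117 km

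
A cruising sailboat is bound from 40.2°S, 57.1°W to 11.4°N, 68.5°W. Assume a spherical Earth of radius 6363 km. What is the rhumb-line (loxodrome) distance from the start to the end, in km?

Δψ = ln[tan(π/4+φ₂/2)/tan(π/4+φ₁/2)] = +0.9678;  Δφ = +0.9006 rad,  Δλ = -0.1990 rad
q = Δφ/Δψ = 0.9306
d = R·√(Δφ² + q²Δλ²) = 6363·0.91943 = 5850 km

5850 km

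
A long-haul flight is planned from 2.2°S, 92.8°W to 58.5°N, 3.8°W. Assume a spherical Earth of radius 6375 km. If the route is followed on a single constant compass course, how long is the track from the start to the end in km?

Δψ = ln[tan(π/4+φ₂/2)/tan(π/4+φ₁/2)] = +1.3042;  Δφ = +1.0594 rad,  Δλ = +1.5533 rad
q = Δφ/Δψ = 0.8123
d = R·√(Δφ² + q²Δλ²) = 6375·1.64761 = 10503 km

10503 km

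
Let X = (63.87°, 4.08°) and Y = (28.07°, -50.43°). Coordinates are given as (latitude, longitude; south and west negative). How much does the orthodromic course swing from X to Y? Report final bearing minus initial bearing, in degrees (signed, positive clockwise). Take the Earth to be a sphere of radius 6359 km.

Initial bearing θ₁ = atan2(sin Δλ cos φ₂, cos φ₁ sin φ₂ − sin φ₁ cos φ₂ cos Δλ) = 250.62°
Final bearing θ₂ = (initial bearing from the destination back to the start) + 180° = 208.09°
Δθ = θ₂ − θ₁ = -42.5°

-42.5°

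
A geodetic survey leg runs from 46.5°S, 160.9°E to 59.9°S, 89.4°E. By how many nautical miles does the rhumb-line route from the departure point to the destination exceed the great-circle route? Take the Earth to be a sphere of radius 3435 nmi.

116 nmi

Great circle: cos σ = sin φ₁ sin φ₂ + cos φ₁ cos φ₂ cos Δλ,  σ = 0.7420 rad → d_gc = 2548.9 nmi
Rhumb line: Δψ = -0.3946, q = Δφ/Δψ = 0.5927, d_rh = R√(Δφ²+q²Δλ²) = 2664.7 nmi
Excess = 2664.7 − 2548.9 = 115.8 ≈ 116 nmi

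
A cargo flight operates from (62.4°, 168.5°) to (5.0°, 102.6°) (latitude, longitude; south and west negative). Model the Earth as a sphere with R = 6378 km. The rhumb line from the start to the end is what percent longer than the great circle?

Great circle: σ = 1.3019 rad → d_gc = Rσ = 8303.3 km
Rhumb: Δφ = -1.0018, Δλ = -1.1502, Δψ = -1.3166, q = Δφ/Δψ = 0.7609 → d_rh = R√(Δφ²+q²Δλ²) = 8484.4 km
Excess = (8484.4 − 8303.3) / 8303.3 = 181.1 / 8303.3 = 2.18% ≈ 2.2%

2.2%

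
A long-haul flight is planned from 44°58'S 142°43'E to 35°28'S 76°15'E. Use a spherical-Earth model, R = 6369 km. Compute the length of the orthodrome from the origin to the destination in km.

5580 km

Haversine: a = sin²(Δφ/2)+cos φ₁ cos φ₂ sin²(Δλ/2) = 0.17994;  σ = 2·atan2(√a,√(1−a))
σ = 50.199° → d = Rσ = 6369·0.87613 = 5580 km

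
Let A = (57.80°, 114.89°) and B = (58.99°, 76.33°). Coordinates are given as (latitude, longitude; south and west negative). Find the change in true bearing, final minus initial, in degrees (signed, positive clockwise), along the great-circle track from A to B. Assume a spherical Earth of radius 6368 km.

At departure: θ₁ = atan2(sin Δλ cos φ₂, cos φ₁ sin φ₂ − sin φ₁ cos φ₂ cos Δλ) = 289.83°
At arrival: θ₂ = atan2(sin Δλ cos φ₁, −cos φ₂ sin φ₁ + sin φ₂ cos φ₁ cos Δλ) = 256.65°
Δθ = θ₂ − θ₁ = -33.2°

-33.2°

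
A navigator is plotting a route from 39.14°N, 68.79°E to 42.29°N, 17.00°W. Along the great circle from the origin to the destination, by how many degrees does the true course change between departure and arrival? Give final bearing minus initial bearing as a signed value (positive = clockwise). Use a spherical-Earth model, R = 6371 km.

At departure: θ₁ = atan2(sin Δλ cos φ₂, cos φ₁ sin φ₂ − sin φ₁ cos φ₂ cos Δλ) = 303.46°
At arrival: θ₂ = atan2(sin Δλ cos φ₁, −cos φ₂ sin φ₁ + sin φ₂ cos φ₁ cos Δλ) = 241.01°
Δθ = θ₂ − θ₁ = -62.5°

-62.5°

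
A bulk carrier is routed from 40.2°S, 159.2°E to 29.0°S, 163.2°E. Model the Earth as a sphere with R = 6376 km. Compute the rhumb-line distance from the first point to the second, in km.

Δψ = ln[tan(π/4+φ₂/2)/tan(π/4+φ₁/2)] = +0.2382;  Δφ = +0.1955 rad,  Δλ = +0.0698 rad
q = Δφ/Δψ = 0.8206
d = R·√(Δφ² + q²Δλ²) = 6376·0.20370 = 1299 km

1299 km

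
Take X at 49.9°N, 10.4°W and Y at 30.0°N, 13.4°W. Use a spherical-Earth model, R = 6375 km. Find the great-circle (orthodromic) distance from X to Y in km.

cos σ = sin φ₁ sin φ₂ + cos φ₁ cos φ₂ cos Δλ
      = sin(49.90°)sin(30.00°) + cos(49.90°)cos(30.00°)cos(-3.00°) = 0.9395
σ = 20.028° → d = Rσ = 6375·0.34956 = 2228 km

2228 km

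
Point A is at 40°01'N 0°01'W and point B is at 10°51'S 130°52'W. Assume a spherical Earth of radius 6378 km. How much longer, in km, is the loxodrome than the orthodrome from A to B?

Great circle: cos σ = sin φ₁ sin φ₂ + cos φ₁ cos φ₂ cos Δλ,  σ = 2.2307 rad → d_gc = 14227.213 km
Rhumb line: Δψ = -0.9538, q = Δφ/Δψ = 0.9308, d_rh = R√(Δφ²+q²Δλ²) = 14692.712 km
Excess = 14692.712 − 14227.213 = 465.499 ≈ 465 km

465 km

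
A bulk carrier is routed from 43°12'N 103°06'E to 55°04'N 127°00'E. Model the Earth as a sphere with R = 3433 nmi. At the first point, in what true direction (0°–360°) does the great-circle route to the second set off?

44.1°

θ = atan2( sin Δλ·cos φ₂ ,  cos φ₁ sin φ₂ − sin φ₁ cos φ₂ cos Δλ )
  = atan2(+0.2320, +0.2392) = 44.12°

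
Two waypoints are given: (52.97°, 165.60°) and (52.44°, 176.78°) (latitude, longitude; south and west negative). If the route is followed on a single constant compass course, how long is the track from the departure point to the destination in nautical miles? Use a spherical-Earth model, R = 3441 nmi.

408 nmi

Δψ = ln[tan(π/4+φ₂/2)/tan(π/4+φ₁/2)] = -0.0153;  Δφ = -0.0093 rad,  Δλ = +0.1951 rad
q = Δφ/Δψ = 0.6059
d = R·√(Δφ² + q²Δλ²) = 3441·0.11859 = 408 nmi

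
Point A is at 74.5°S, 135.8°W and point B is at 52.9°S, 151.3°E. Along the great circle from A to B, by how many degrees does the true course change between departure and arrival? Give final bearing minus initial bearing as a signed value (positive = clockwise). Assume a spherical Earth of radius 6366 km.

+68.0°

At departure: θ₁ = atan2(sin Δλ cos φ₂, cos φ₁ sin φ₂ − sin φ₁ cos φ₂ cos Δλ) = 265.81°
At arrival: θ₂ = atan2(sin Δλ cos φ₁, −cos φ₂ sin φ₁ + sin φ₂ cos φ₁ cos Δλ) = 333.78°
Δθ = θ₂ − θ₁ = +68.0°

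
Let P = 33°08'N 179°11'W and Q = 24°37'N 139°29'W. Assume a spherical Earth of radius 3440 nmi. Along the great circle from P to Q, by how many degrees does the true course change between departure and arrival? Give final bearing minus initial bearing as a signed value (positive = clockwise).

At departure: θ₁ = atan2(sin Δλ cos φ₂, cos φ₁ sin φ₂ − sin φ₁ cos φ₂ cos Δλ) = 93.30°
At arrival: θ₂ = atan2(sin Δλ cos φ₁, −cos φ₂ sin φ₁ + sin φ₂ cos φ₁ cos Δλ) = 113.13°
Δθ = θ₂ − θ₁ = +19.8°

+19.8°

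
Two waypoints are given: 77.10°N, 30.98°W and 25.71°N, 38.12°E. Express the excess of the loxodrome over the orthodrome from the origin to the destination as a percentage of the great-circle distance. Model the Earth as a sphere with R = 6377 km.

Great circle: σ = 1.0534 rad → d_gc = Rσ = 6717.5 km
Rhumb: Δφ = -0.8969, Δλ = +1.2060, Δψ = -1.7153, q = Δφ/Δψ = 0.5229 → d_rh = R√(Δφ²+q²Δλ²) = 6991.9 km
Excess = (6991.9 − 6717.5) / 6717.5 = 274.4 / 6717.5 = 4.08% ≈ 4.1%

4.1%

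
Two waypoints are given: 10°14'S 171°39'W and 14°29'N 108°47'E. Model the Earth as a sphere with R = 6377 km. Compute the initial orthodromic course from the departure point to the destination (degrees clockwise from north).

286.2°

θ = atan2( sin Δλ·cos φ₂ ,  cos φ₁ sin φ₂ − sin φ₁ cos φ₂ cos Δλ )
  = atan2(-0.9522, +0.2773) = 286.23°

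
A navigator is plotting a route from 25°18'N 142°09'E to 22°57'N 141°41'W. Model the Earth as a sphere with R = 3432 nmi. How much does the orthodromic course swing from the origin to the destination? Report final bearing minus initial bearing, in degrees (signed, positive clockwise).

+35.5°

Initial bearing θ₁ = atan2(sin Δλ cos φ₂, cos φ₁ sin φ₂ − sin φ₁ cos φ₂ cos Δλ) = 73.88°
Final bearing θ₂ = (initial bearing from the destination back to the start) + 180° = 109.41°
Δθ = θ₂ − θ₁ = +35.5°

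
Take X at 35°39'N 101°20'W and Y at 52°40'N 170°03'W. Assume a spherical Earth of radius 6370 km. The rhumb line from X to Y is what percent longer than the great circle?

3.2%

Great circle: σ = 0.8733 rad → d_gc = Rσ = 5562.9 km
Rhumb: Δφ = +0.2970, Δλ = -1.1993, Δψ = +0.4185, q = Δφ/Δψ = 0.7097 → d_rh = R√(Δφ²+q²Δλ²) = 5742.8 km
Excess = (5742.8 − 5562.9) / 5562.9 = 179.9 / 5562.9 = 3.23% ≈ 3.2%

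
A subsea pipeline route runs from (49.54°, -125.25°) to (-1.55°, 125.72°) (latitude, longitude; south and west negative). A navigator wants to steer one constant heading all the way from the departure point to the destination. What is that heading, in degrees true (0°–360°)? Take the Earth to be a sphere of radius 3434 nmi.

Δψ = ln[tan(π/4+φ₂/2)/tan(π/4+φ₁/2)] = -1.0253
Δλ = -1.9029 rad (taken the short way round)
course = atan2(Δλ, Δψ) = 241.68°

241.7°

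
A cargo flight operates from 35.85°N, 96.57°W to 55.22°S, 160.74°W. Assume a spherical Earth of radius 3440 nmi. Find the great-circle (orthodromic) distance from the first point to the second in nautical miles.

6378 nmi

cos σ = sin φ₁ sin φ₂ + cos φ₁ cos φ₂ cos Δλ
      = sin(35.85°)sin(-55.22°) + cos(35.85°)cos(-55.22°)cos(-64.17°) = -0.2796
σ = 106.235° → d = Rσ = 3440·1.85416 = 6378 nmi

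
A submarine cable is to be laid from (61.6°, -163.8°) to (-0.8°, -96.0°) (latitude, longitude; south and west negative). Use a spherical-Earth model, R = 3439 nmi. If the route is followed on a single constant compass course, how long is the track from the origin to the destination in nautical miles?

4921 nmi

Rhumb course C = atan2(Δλ, Δψ) with Δψ = ln[tan(π/4+φ₂/2)/tan(π/4+φ₁/2)] = -1.3882, Δλ = +1.1833 → C = 139.55°
d = R·|Δφ| / |cos C| = 3439·1.08909 / 0.76102 = 4921 nmi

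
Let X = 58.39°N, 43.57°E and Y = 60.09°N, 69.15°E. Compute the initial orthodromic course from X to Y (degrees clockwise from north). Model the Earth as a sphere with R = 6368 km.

71.7°

N = sin Δλ·cos φ₂ = +0.2153;  D = cos φ₁ sin φ₂ − sin φ₁ cos φ₂ cos Δλ = +0.0713
initial course = atan2(N, D) = 71.68°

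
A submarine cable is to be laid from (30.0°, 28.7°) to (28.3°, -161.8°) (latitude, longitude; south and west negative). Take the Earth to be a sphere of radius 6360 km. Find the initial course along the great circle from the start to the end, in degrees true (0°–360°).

10.8°

N = sin Δλ·cos φ₂ = +0.1605;  D = cos φ₁ sin φ₂ − sin φ₁ cos φ₂ cos Δλ = +0.8434
initial course = atan2(N, D) = 10.77°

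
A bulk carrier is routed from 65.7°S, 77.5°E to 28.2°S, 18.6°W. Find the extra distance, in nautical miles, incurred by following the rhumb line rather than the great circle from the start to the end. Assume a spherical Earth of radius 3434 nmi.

308 nmi

Great circle: cos σ = sin φ₁ sin φ₂ + cos φ₁ cos φ₂ cos Δλ,  σ = 1.1678 rad → d_gc = 4010.3 nmi
Rhumb line: Δψ = +1.0224, q = Δφ/Δψ = 0.6402, d_rh = R√(Δφ²+q²Δλ²) = 4318.2 nmi
Excess = 4318.2 − 4010.3 = 307.9 ≈ 308 nmi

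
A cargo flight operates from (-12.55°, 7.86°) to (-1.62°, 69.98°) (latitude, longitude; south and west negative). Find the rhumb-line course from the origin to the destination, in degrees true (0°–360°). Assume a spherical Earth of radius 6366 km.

79.9°

Δψ = ln[tan(π/4+φ₂/2)/tan(π/4+φ₁/2)] = +0.1925
Δλ = +1.0842 rad (taken the short way round)
course = atan2(Δλ, Δψ) = 79.93°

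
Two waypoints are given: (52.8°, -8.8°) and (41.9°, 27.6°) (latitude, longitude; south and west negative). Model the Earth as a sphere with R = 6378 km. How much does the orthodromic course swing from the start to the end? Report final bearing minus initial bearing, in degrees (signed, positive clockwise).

Initial bearing θ₁ = atan2(sin Δλ cos φ₂, cos φ₁ sin φ₂ − sin φ₁ cos φ₂ cos Δλ) = 99.44°
Final bearing θ₂ = (initial bearing from the destination back to the start) + 180° = 126.75°
Δθ = θ₂ − θ₁ = +27.3°

+27.3°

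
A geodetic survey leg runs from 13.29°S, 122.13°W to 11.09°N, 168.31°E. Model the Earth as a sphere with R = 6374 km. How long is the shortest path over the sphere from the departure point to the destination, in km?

Haversine: a = sin²(Δφ/2)+cos φ₁ cos φ₂ sin²(Δλ/2) = 0.35535;  σ = 2·atan2(√a,√(1−a))
σ = 73.183° → d = Rσ = 6374·1.27729 = 8141 km

8141 km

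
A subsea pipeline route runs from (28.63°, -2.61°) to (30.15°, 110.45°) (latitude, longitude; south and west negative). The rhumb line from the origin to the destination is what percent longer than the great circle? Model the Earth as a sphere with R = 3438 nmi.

Great circle: σ = 1.6275 rad → d_gc = Rσ = 5595.2 nmi
Rhumb: Δφ = +0.0265, Δλ = +1.9733, Δψ = +0.0304, q = Δφ/Δψ = 0.8713 → d_rh = R√(Δφ²+q²Δλ²) = 5911.4 nmi
Excess = (5911.4 − 5595.2) / 5595.2 = 316.2 / 5595.2 = 5.651% ≈ 5.7%

5.7%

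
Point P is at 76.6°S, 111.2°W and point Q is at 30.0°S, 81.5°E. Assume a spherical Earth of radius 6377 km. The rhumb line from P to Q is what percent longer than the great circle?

33.1%

Great circle: σ = 1.2759 rad → d_gc = Rσ = 8136.7 km
Rhumb: Δφ = +0.8133, Δλ = -2.9199, Δψ = +1.5922, q = Δφ/Δψ = 0.5108 → d_rh = R√(Δφ²+q²Δλ²) = 10833.6 km
Excess = (10833.6 − 8136.7) / 8136.7 = 2696.9 / 8136.7 = 33.14% ≈ 33.1%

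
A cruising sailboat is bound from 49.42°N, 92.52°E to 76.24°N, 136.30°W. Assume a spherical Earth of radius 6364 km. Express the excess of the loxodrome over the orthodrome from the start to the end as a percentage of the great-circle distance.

20.8%

Great circle: σ = 0.8817 rad → d_gc = Rσ = 5611.3 km
Rhumb: Δφ = +0.4681, Δλ = +2.2895, Δψ = +1.1198, q = Δφ/Δψ = 0.4180 → d_rh = R√(Δφ²+q²Δλ²) = 6780.4 km
Excess = (6780.4 − 5611.3) / 5611.3 = 1169.1 / 5611.3 = 20.83% ≈ 20.8%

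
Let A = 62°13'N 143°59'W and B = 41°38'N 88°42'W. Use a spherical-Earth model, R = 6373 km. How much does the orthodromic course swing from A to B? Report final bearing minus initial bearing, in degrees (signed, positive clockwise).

Initial bearing θ₁ = atan2(sin Δλ cos φ₂, cos φ₁ sin φ₂ − sin φ₁ cos φ₂ cos Δλ) = 96.22°
Final bearing θ₂ = (initial bearing from the destination back to the start) + 180° = 141.68°
Δθ = θ₂ − θ₁ = +45.5°

+45.5°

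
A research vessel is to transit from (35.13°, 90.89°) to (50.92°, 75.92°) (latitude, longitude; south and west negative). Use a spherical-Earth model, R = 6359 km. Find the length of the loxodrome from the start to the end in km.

Rhumb course C = atan2(Δλ, Δψ) with Δψ = ln[tan(π/4+φ₂/2)/tan(π/4+φ₁/2)] = +0.3803, Δλ = -0.2613 → C = 325.51°
d = R·|Δφ| / |cos C| = 6359·0.27559 / 0.82422 = 2126 km

2126 km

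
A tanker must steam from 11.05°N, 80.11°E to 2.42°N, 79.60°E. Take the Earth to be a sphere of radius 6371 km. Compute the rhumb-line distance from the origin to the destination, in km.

Δψ = ln[tan(π/4+φ₂/2)/tan(π/4+φ₁/2)] = -0.1518;  Δφ = -0.1506 rad,  Δλ = -0.0089 rad
q = Δφ/Δψ = 0.9921
d = R·√(Δφ² + q²Δλ²) = 6371·0.15088 = 961 km

961 km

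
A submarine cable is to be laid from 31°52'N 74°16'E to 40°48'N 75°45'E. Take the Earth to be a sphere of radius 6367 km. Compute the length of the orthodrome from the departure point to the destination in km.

cos σ = sin φ₁ sin φ₂ + cos φ₁ cos φ₂ cos Δλ
      = sin(31.87°)sin(40.80°) + cos(31.87°)cos(40.80°)cos(1.48°) = 0.9877
σ = 9.012° → d = Rσ = 6367·0.15730 = 1002 km

1002 km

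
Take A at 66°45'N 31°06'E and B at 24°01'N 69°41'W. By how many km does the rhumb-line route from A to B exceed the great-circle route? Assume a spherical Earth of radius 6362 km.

Great circle: cos σ = sin φ₁ sin φ₂ + cos φ₁ cos φ₂ cos Δλ,  σ = 1.2593 rad → d_gc = 8011.6 km
Rhumb line: Δψ = -1.1492, q = Δφ/Δψ = 0.6490, d_rh = R√(Δφ²+q²Δλ²) = 8675.5 km
Excess = 8675.5 − 8011.6 = 663.9 ≈ 664 km

664 km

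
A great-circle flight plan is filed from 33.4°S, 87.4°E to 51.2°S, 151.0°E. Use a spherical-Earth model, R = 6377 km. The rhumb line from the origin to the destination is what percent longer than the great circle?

Great circle: σ = 0.8478 rad → d_gc = Rσ = 5406.6 km
Rhumb: Δφ = -0.3107, Δλ = +1.1100, Δψ = -0.4246, q = Δφ/Δψ = 0.7317 → d_rh = R√(Δφ²+q²Δλ²) = 5545.1 km
Excess = (5545.1 − 5406.6) / 5406.6 = 138.5 / 5406.6 = 2.56% ≈ 2.6%

2.6%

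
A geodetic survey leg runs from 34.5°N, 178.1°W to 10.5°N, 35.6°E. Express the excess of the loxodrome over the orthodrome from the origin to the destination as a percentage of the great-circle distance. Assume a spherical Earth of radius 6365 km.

Great circle: σ = 2.1784 rad → d_gc = Rσ = 13865.8 km
Rhumb: Δφ = -0.4189, Δλ = -2.5534, Δψ = -0.4579, q = Δφ/Δψ = 0.9147 → d_rh = R√(Δφ²+q²Δλ²) = 15104.0 km
Excess = (15104.0 − 13865.8) / 13865.8 = 1238.2 / 13865.8 = 8.93% ≈ 8.9%

8.9%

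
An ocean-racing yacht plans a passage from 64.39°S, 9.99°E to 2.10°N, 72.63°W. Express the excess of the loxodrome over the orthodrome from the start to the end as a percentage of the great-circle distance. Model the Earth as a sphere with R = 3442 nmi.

Great circle: σ = 1.5484 rad → d_gc = Rσ = 5329.4 nmi
Rhumb: Δφ = +1.1605, Δλ = -1.4420, Δψ = +1.5182, q = Δφ/Δψ = 0.7644 → d_rh = R√(Δφ²+q²Δλ²) = 5508.9 nmi
Excess = (5508.9 − 5329.4) / 5329.4 = 179.5 / 5329.4 = 3.37% ≈ 3.4%

3.4%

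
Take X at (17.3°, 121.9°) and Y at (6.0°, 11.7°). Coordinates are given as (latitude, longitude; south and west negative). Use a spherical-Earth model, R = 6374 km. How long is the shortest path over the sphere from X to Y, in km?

11933 km

cos σ = sin φ₁ sin φ₂ + cos φ₁ cos φ₂ cos Δλ
      = sin(17.30°)sin(6.00°) + cos(17.30°)cos(6.00°)cos(-110.20°) = -0.2968
σ = 107.265° → d = Rσ = 6374·1.87212 = 11933 km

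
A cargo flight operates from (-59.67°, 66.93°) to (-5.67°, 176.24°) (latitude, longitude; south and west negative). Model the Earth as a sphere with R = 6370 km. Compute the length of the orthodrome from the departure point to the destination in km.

10522 km

cos σ = sin φ₁ sin φ₂ + cos φ₁ cos φ₂ cos Δλ
      = sin(-59.67°)sin(-5.67°) + cos(-59.67°)cos(-5.67°)cos(109.31°) = -0.0809
σ = 94.640° → d = Rσ = 6370·1.65178 = 10522 km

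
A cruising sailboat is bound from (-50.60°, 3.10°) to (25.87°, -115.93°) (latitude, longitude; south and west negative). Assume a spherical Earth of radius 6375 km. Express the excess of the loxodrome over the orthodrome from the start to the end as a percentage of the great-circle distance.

Great circle: σ = 2.2323 rad → d_gc = Rσ = 14231.0 km
Rhumb: Δφ = +1.3347, Δλ = -2.0775, Δψ = +1.4948, q = Δφ/Δψ = 0.8929 → d_rh = R√(Δφ²+q²Δλ²) = 14568.1 km
Excess = (14568.1 − 14231.0) / 14231.0 = 337.1 / 14231.0 = 2.37% ≈ 2.4%

2.4%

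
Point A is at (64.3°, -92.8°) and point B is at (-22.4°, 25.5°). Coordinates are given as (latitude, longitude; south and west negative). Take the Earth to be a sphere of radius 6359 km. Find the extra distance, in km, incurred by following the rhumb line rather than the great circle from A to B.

Great circle: cos σ = sin φ₁ sin φ₂ + cos φ₁ cos φ₂ cos Δλ,  σ = 2.1335 rad → d_gc = 13566.8 km
Rhumb line: Δψ = -1.8792, q = Δφ/Δψ = 0.8052, d_rh = R√(Δφ²+q²Δλ²) = 14295.6 km
Excess = 14295.6 − 13566.8 = 728.8 ≈ 729 km

729 km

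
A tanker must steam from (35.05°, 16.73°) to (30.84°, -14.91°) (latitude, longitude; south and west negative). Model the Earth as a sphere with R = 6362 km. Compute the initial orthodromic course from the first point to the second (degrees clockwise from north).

θ = atan2( sin Δλ·cos φ₂ ,  cos φ₁ sin φ₂ − sin φ₁ cos φ₂ cos Δλ )
  = atan2(-0.4504, -0.0001) = 269.98°

270.0°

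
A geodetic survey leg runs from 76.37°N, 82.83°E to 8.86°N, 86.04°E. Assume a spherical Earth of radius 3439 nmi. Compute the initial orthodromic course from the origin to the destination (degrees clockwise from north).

176.6°

θ = atan2( sin Δλ·cos φ₂ ,  cos φ₁ sin φ₂ − sin φ₁ cos φ₂ cos Δλ )
  = atan2(+0.0553, -0.9224) = 176.57°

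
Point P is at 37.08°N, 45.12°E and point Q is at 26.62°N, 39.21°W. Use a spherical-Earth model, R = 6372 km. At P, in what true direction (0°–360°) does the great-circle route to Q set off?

288.9°

N = sin Δλ·cos φ₂ = -0.8896;  D = cos φ₁ sin φ₂ − sin φ₁ cos φ₂ cos Δλ = +0.3042
initial course = atan2(N, D) = 288.88°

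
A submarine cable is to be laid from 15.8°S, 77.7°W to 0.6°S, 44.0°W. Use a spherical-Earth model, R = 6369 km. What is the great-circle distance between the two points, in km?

cos σ = sin φ₁ sin φ₂ + cos φ₁ cos φ₂ cos Δλ
      = sin(-15.80°)sin(-0.60°) + cos(-15.80°)cos(-0.60°)cos(33.70°) = 0.8033
σ = 36.551° → d = Rσ = 6369·0.63793 = 4063 km

4063 km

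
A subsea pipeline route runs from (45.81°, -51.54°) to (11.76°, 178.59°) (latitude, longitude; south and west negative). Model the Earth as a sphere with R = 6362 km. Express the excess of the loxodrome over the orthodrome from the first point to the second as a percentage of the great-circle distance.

Great circle: σ = 1.8664 rad → d_gc = Rσ = 11874.0 km
Rhumb: Δφ = -0.5943, Δλ = -2.2667, Δψ = -0.6948, q = Δφ/Δψ = 0.8553 → d_rh = R√(Δφ²+q²Δλ²) = 12900.7 km
Excess = (12900.7 − 11874.0) / 11874.0 = 1026.7 / 11874.0 = 8.647% ≈ 8.6%

8.6%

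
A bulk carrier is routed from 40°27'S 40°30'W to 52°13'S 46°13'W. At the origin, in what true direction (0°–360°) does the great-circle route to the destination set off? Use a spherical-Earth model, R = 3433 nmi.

196.5°

N = sin Δλ·cos φ₂ = -0.0610;  D = cos φ₁ sin φ₂ − sin φ₁ cos φ₂ cos Δλ = -0.2059
initial course = atan2(N, D) = 196.51°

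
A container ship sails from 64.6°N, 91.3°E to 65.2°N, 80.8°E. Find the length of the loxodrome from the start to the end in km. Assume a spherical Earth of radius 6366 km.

499 km

Rhumb course C = atan2(Δλ, Δψ) with Δψ = ln[tan(π/4+φ₂/2)/tan(π/4+φ₁/2)] = +0.0247, Δλ = -0.1833 → C = 277.67°
d = R·|Δφ| / |cos C| = 6366·0.01047 / 0.13351 = 499 km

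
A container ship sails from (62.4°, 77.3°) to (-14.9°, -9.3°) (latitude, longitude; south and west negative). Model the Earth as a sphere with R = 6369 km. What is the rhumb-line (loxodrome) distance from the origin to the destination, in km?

Δψ = ln[tan(π/4+φ₂/2)/tan(π/4+φ₁/2)] = -1.6670;  Δφ = -1.3491 rad,  Δλ = -1.5115 rad
q = Δφ/Δψ = 0.8093
d = R·√(Δφ² + q²Δλ²) = 6369·1.82114 = 11599 km

11599 km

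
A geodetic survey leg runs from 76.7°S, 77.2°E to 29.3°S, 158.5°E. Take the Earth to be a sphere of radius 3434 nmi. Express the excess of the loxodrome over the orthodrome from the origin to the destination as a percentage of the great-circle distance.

Great circle: σ = 1.0396 rad → d_gc = Rσ = 3569.8 nmi
Rhumb: Δφ = +0.8273, Δλ = +1.4190, Δψ = +1.6139, q = Δφ/Δψ = 0.5126 → d_rh = R√(Δφ²+q²Δλ²) = 3782.8 nmi
Excess = (3782.8 − 3569.8) / 3569.8 = 213.0 / 3569.8 = 5.97% ≈ 6.0%

6.0%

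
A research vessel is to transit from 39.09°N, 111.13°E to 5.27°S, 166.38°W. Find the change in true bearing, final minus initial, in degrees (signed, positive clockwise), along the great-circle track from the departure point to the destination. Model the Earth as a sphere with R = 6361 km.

At departure: θ₁ = atan2(sin Δλ cos φ₂, cos φ₁ sin φ₂ − sin φ₁ cos φ₂ cos Δλ) = 98.83°
At arrival: θ₂ = atan2(sin Δλ cos φ₁, −cos φ₂ sin φ₁ + sin φ₂ cos φ₁ cos Δλ) = 129.63°
Δθ = θ₂ − θ₁ = +30.8°

+30.8°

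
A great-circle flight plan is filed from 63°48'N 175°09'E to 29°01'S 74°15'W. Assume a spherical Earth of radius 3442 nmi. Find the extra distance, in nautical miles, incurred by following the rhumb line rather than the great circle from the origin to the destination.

Great circle: cos σ = sin φ₁ sin φ₂ + cos φ₁ cos φ₂ cos Δλ,  σ = 2.1786 rad → d_gc = 7498.8 nmi
Rhumb line: Δψ = -1.9876, q = Δφ/Δψ = 0.8150, d_rh = R√(Δφ²+q²Δλ²) = 7772.8 nmi
Excess = 7772.8 − 7498.8 = 274.0 ≈ 274 nmi

274 nmi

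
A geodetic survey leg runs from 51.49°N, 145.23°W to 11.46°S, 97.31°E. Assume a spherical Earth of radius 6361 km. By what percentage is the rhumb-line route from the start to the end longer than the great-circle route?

4.1%

Great circle: σ = 2.0229 rad → d_gc = Rσ = 12867.7 km
Rhumb: Δφ = -1.0987, Δλ = -2.0501, Δψ = -1.2531, q = Δφ/Δψ = 0.8767 → d_rh = R√(Δφ²+q²Δλ²) = 13399.9 km
Excess = (13399.9 − 12867.7) / 12867.7 = 532.2 / 12867.7 = 4.14% ≈ 4.1%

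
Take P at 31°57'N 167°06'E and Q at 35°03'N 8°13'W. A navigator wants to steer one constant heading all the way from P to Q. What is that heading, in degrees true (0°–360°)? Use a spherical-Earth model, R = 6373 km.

271.2°

Δψ = ln[tan(π/4+φ₂/2)/tan(π/4+φ₁/2)] = +0.0649
Δλ = -3.0599 rad (taken the short way round)
course = atan2(Δλ, Δψ) = 271.22°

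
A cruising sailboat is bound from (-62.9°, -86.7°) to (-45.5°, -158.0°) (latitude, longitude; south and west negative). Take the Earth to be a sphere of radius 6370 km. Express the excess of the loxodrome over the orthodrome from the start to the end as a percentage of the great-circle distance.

4.6%

Great circle: σ = 0.7417 rad → d_gc = Rσ = 4724.7 km
Rhumb: Δφ = +0.3037, Δλ = -1.2444, Δψ = +0.5292, q = Δφ/Δψ = 0.5739 → d_rh = R√(Δφ²+q²Δλ²) = 4943.4 km
Excess = (4943.4 − 4724.7) / 4724.7 = 218.7 / 4724.7 = 4.63% ≈ 4.6%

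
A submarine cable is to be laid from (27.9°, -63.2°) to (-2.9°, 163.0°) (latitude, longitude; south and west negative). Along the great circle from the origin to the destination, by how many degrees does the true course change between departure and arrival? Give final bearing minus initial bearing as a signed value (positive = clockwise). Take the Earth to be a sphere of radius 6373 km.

-55.5°

Initial bearing θ₁ = atan2(sin Δλ cos φ₂, cos φ₁ sin φ₂ − sin φ₁ cos φ₂ cos Δλ) = 291.14°
Final bearing θ₂ = (initial bearing from the destination back to the start) + 180° = 235.62°
Δθ = θ₂ − θ₁ = -55.5°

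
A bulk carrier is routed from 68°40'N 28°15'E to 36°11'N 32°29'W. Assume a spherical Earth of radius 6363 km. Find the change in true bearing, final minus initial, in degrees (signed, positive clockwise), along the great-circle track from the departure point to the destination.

At departure: θ₁ = atan2(sin Δλ cos φ₂, cos φ₁ sin φ₂ − sin φ₁ cos φ₂ cos Δλ) = 257.76°
At arrival: θ₂ = atan2(sin Δλ cos φ₁, −cos φ₂ sin φ₁ + sin φ₂ cos φ₁ cos Δλ) = 206.13°
Δθ = θ₂ − θ₁ = -51.6°

-51.6°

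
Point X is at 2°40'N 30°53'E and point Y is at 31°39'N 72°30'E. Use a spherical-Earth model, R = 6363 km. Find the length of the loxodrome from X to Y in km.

Rhumb course C = atan2(Δλ, Δψ) with Δψ = ln[tan(π/4+φ₂/2)/tan(π/4+φ₁/2)] = +0.5363, Δλ = +0.7263 → C = 53.56°
d = R·|Δφ| / |cos C| = 6363·0.50585 / 0.59397 = 5419 km

5419 km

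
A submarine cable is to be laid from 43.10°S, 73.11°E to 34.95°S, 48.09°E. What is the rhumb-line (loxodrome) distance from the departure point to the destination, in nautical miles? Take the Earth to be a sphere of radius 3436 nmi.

1262 nmi

Rhumb course C = atan2(Δλ, Δψ) with Δψ = ln[tan(π/4+φ₂/2)/tan(π/4+φ₁/2)] = +0.1835, Δλ = -0.4367 → C = 292.79°
d = R·|Δφ| / |cos C| = 3436·0.14224 / 0.38732 = 1262 nmi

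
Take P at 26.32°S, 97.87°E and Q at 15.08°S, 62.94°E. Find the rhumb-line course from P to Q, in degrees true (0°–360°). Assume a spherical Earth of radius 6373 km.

289.0°

Meridional parts: M(φ₁)=-0.4764, M(φ₂)=-0.2663 → ΔM = +0.2101;  Δλ = -0.6096 rad
tan C = Δλ / ΔM = -2.9010 → C = 289.02°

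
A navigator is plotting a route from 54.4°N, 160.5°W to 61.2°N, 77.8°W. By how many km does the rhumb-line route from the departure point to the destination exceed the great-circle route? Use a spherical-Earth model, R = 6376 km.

Great circle: cos σ = sin φ₁ sin φ₂ + cos φ₁ cos φ₂ cos Δλ,  σ = 0.7255 rad → d_gc = 4625.9 km
Rhumb line: Δψ = +0.2235, q = Δφ/Δψ = 0.5310, d_rh = R√(Δφ²+q²Δλ²) = 4944.9 km
Excess = 4944.9 − 4625.9 = 319.0 ≈ 319 km

319 km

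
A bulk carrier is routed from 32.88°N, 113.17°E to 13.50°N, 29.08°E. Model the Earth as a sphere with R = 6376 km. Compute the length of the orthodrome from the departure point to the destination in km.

8661 km

cos σ = sin φ₁ sin φ₂ + cos φ₁ cos φ₂ cos Δλ
      = sin(32.88°)sin(13.50°) + cos(32.88°)cos(13.50°)cos(-84.09°) = 0.2108
σ = 77.830° → d = Rσ = 6376·1.35839 = 8661 km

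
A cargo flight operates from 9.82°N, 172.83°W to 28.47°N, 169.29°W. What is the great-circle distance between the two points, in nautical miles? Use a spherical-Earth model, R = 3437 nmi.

cos σ = sin φ₁ sin φ₂ + cos φ₁ cos φ₂ cos Δλ
      = sin(9.82°)sin(28.47°) + cos(9.82°)cos(28.47°)cos(3.54°) = 0.9458
σ = 18.944° → d = Rσ = 3437·0.33063 = 1136 nmi

1136 nmi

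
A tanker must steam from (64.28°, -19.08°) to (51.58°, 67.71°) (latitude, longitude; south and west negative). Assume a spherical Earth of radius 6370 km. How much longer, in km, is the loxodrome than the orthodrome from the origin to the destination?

375 km

Great circle: cos σ = sin φ₁ sin φ₂ + cos φ₁ cos φ₂ cos Δλ,  σ = 0.7656 rad → d_gc = 4877.0 km
Rhumb line: Δψ = -0.4228, q = Δφ/Δψ = 0.5243, d_rh = R√(Δφ²+q²Δλ²) = 5252.0 km
Excess = 5252.0 − 4877.0 = 375.0 ≈ 375 km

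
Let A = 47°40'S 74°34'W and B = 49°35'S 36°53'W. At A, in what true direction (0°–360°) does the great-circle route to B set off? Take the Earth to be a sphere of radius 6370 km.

N = sin Δλ·cos φ₂ = +0.3963;  D = cos φ₁ sin φ₂ − sin φ₁ cos φ₂ cos Δλ = -0.1334
initial course = atan2(N, D) = 108.61°

108.6°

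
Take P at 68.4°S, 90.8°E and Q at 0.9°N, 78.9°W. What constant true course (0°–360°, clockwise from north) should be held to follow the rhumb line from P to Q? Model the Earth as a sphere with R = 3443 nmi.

Δψ = ln[tan(π/4+φ₂/2)/tan(π/4+φ₁/2)] = +1.6724
Δλ = -2.9618 rad (taken the short way round)
course = atan2(Δλ, Δψ) = 299.45°

299.5°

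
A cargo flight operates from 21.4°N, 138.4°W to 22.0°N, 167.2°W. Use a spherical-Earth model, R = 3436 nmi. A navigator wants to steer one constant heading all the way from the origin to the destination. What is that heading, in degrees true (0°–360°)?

271.3°

Δψ = ln[tan(π/4+φ₂/2)/tan(π/4+φ₁/2)] = +0.0113
Δλ = -0.5027 rad (taken the short way round)
course = atan2(Δλ, Δψ) = 271.28°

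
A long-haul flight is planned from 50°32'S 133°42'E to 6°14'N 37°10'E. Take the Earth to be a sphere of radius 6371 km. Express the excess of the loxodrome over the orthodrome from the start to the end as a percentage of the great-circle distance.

2.7%

Great circle: σ = 1.7271 rad → d_gc = Rσ = 11003.7 km
Rhumb: Δφ = +0.9908, Δλ = -1.6848, Δψ = +1.1343, q = Δφ/Δψ = 0.8735 → d_rh = R√(Δφ²+q²Δλ²) = 11302.9 km
Excess = (11302.9 − 11003.7) / 11003.7 = 299.2 / 11003.7 = 2.72% ≈ 2.7%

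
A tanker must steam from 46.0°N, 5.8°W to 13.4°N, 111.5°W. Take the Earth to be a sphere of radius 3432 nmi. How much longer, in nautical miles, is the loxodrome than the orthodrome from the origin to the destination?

Great circle: cos σ = sin φ₁ sin φ₂ + cos φ₁ cos φ₂ cos Δλ,  σ = 1.5869 rad → d_gc = 5446.4 nmi
Rhumb line: Δψ = -0.6702, q = Δφ/Δψ = 0.8489, d_rh = R√(Δφ²+q²Δλ²) = 5718.6 nmi
Excess = 5718.6 − 5446.4 = 272.2 ≈ 272 nmi

272 nmi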